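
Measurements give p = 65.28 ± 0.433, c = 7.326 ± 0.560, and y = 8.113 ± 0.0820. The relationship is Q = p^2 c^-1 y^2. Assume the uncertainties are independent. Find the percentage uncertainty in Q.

Q is a product of powers, so relative uncertainties combine in quadrature:
  (2·δp/p)² = (2×0.00663)² = 0.000176;  (-1·δc/c)² = (-1×0.0764)² = 0.00584;  (2·δy/y)² = (2×0.0101)² = 0.000409
δQ/Q = √(0.00643) = 0.0802

8.02%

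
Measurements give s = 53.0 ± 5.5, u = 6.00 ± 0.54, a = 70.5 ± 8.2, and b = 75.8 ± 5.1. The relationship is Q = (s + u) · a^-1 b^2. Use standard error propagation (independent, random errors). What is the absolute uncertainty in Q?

Let w = s + u = 59.0. δw = √(δs² + δu²) = √(30.2 + 0.292) = 5.53, so δw/w = 0.0937.
Q is then a monomial in w, a, b:
δQ/Q = √((δw/w)² + (-1·δa/a)² + (2·δb/b)²) = √(0.00877 + 0.0135 + 0.0181) = 0.201
Q = 4810, so δQ = 0.201 × 4810 = 967.

967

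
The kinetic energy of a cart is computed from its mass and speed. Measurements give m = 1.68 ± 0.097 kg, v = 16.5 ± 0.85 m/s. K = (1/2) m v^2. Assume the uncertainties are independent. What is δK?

27.0 J

Relative error in a monomial: (δK/K)² = Σ (nᵢ · δxᵢ/xᵢ)².
  (1·δm/m)² = (1×0.0577)² = 0.00333;  (2·δv/v)² = (2×0.0515)² = 0.0106
δK/K = √(0.0139) = 0.118
K = 229 J, so δK = 0.118 × 229 = 27.0 J.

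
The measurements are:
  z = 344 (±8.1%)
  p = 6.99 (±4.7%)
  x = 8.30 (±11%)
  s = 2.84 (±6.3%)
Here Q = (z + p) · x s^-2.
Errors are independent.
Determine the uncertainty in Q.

66.9

Let u = z + p = 351. δu = √(δz² + δp²) = √(776 + 0.108) = 27.9, so δu/u = 0.0794.
Q is then a monomial in u, x, s:
δQ/Q = √((δu/u)² + (1·δx/x)² + (-2·δs/s)²) = √(0.00630 + 0.0121 + 0.0159) = 0.185
Q = 361, so δQ = 0.185 × 361 = 66.9.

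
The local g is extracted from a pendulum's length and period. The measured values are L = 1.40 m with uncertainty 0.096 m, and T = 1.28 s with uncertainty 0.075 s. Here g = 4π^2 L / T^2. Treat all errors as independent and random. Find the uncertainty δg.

4.58 m/s^2

Products/powers → add relative errors in quadrature, weighted by exponent:
  (1·δL/L)² = (1×0.0686)² = 0.00470;  (-2·δT/T)² = (-2×0.0586)² = 0.0137
δg/g = √(0.0184) = 0.136
g = 33.7 m/s^2, so δg = 0.136 × 33.7 = 4.58 m/s^2.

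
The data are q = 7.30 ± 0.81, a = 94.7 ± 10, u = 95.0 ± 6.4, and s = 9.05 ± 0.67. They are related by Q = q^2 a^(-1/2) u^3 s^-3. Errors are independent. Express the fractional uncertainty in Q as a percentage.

For a monomial Q ∝ q^2, a^(-1/2), u^3, s^-3, fractional errors add in quadrature:
  (2·δq/q)² = (2×0.111)² = 0.0492;  (−½·δa/a)² = (-0.5×0.106)² = 0.00279;  (3·δu/u)² = (3×0.0674)² = 0.0408;  (-3·δs/s)² = (-3×0.0740)² = 0.0493
δQ/Q = √(0.142) = 0.377

37.7%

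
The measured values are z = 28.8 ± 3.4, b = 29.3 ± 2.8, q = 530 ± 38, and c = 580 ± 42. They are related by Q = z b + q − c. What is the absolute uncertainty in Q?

140

Let p = z·b = 844. δp/p = √((1·δz/z)² + (1·δb/b)²) = √(0.0139 + 0.00913) = 0.152, so δp = 128.
Q = p + q − c: δQ = √(δp² + δq² + δc²) = √(16400 + 1440 + 1760) = 140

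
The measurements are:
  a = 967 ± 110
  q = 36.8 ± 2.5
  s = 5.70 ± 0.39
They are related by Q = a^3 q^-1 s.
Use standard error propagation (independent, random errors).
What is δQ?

4.97e+07

Since Q is a product/quotient, work with relative uncertainties:
  (3·δa/a)² = (3×0.114)² = 0.116;  (-1·δq/q)² = (-1×0.0679)² = 0.00462;  (1·δs/s)² = (1×0.0684)² = 0.00468
δQ/Q = √(0.126) = 0.355
Q = 1.4e+08, so δQ = 0.355 × 1.4e+08 = 4.97e+07.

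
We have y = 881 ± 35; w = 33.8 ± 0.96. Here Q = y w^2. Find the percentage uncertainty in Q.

6.93%

Relative error in a monomial: (δQ/Q)² = Σ (nᵢ · δxᵢ/xᵢ)².
  (1·δy/y)² = (1×0.0397)² = 0.00158;  (2·δw/w)² = (2×0.0284)² = 0.00323
δQ/Q = √(0.00481) = 0.0693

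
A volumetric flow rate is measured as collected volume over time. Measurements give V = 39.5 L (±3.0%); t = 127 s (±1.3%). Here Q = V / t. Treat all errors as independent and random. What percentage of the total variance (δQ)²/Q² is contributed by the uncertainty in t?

15.8%

(δQ/Q)² = (1·δV/V)² + (-1·δt/t)²
  V term: (1×0.0300)² = 0.000900
  t term: (-1×0.0130)² = 0.000169
Total = 0.00107. Share from t = 0.000169/0.00107 = 0.158.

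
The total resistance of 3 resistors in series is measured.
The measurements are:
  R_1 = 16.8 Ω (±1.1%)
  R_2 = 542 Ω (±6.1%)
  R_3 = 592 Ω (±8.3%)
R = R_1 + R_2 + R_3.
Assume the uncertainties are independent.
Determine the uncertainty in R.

59.2 Ω

Sums and differences: (δR)² = Σ (cᵢ δxᵢ)².
  (δR_1)² = 0.0342;  (δR_2)² = 1090;  (δR_3)² = 2410
δR = √(3510) = 59.2 Ω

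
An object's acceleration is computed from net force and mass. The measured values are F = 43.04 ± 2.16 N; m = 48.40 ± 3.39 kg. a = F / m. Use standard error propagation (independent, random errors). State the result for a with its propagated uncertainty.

0.8893 ± 0.0766 m/s^2

Relative error in a monomial: (δa/a)² = Σ (nᵢ · δxᵢ/xᵢ)².
  (1·δF/F)² = (1×0.0502)² = 0.00252;  (-1·δm/m)² = (-1×0.0700)² = 0.00491
δa/a = √(0.00742) = 0.0862
a = 0.8893 m/s^2, so δa = 0.0862 × 0.8893 = 0.0766 m/s^2.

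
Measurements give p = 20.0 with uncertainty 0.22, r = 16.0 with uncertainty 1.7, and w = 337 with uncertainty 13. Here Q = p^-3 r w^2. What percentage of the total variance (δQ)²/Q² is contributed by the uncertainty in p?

(δQ/Q)² = (-3·δp/p)² + (1·δr/r)² + (2·δw/w)²
  p term: (-3×0.0110)² = 0.00109
  r term: (1×0.106)² = 0.0113
  w term: (2×0.0386)² = 0.00595
Total = 0.0183. Share from p = 0.00109/0.0183 = 0.0594.

5.94%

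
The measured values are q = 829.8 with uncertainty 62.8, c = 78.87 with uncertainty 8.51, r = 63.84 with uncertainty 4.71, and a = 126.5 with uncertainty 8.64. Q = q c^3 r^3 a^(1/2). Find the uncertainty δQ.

4.78e+14

Products/powers → add relative errors in quadrature, weighted by exponent:
  (1·δq/q)² = (1×0.0757)² = 0.00573;  (3·δc/c)² = (3×0.108)² = 0.105;  (3·δr/r)² = (3×0.0738)² = 0.0490;  (½·δa/a)² = (0.5×0.0683)² = 0.00117
δQ/Q = √(0.161) = 0.401
Q = 1.191e+15, so δQ = 0.401 × 1.191e+15 = 4.78e+14.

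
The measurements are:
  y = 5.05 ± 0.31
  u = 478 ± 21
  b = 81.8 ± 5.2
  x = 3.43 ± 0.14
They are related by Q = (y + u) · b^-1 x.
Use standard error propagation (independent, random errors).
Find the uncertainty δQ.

Let w = y + u = 483. δw = √(δy² + δu²) = √(0.0961 + 441) = 21.0, so δw/w = 0.0435.
Q is then a monomial in w, b, x:
δQ/Q = √((δw/w)² + (-1·δb/b)² + (1·δx/x)²) = √(0.00189 + 0.00404 + 0.00167) = 0.0872
Q = 20.3, so δQ = 0.0872 × 20.3 = 1.77.

1.77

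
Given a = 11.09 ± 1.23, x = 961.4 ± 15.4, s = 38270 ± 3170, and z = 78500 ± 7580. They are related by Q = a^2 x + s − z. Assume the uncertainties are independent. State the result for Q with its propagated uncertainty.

Let p = a^2·x = 118200. δp/p = √((2·δa/a)² + (1·δx/x)²) = √(0.0492 + 0.000257) = 0.222, so δp = 26300.
Q = p + s − z: δQ = √(δp² + δs² + δz²) = √(6.92e+08 + 1e+07 + 5.75e+07) = 27600
Q = 78010.

78010 ± 27600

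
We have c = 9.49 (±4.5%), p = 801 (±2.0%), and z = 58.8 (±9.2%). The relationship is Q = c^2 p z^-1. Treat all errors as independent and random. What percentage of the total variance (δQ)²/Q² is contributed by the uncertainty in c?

47.7%

(δQ/Q)² = (2·δc/c)² + (1·δp/p)² + (-1·δz/z)²
  c term: (2×0.0450)² = 0.00810
  p term: (1×0.0200)² = 0.000400
  z term: (-1×0.0920)² = 0.00846
Total = 0.0170. Share from c = 0.00810/0.0170 = 0.477.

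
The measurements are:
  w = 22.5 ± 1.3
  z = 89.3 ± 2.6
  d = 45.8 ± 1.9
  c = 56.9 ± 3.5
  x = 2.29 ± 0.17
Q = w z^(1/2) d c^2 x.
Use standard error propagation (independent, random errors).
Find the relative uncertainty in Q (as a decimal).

0.161

Since Q is a product/quotient, work with relative uncertainties:
  (1·δw/w)² = (1×0.0578)² = 0.00334;  (½·δz/z)² = (0.5×0.0291)² = 0.000212;  (1·δd/d)² = (1×0.0415)² = 0.00172;  (2·δc/c)² = (2×0.0615)² = 0.0151;  (1·δx/x)² = (1×0.0742)² = 0.00551
δQ/Q = √(0.0259) = 0.161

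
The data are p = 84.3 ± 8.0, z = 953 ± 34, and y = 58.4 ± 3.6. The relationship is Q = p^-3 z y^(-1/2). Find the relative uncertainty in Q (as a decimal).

Products/powers → add relative errors in quadrature, weighted by exponent:
  (-3·δp/p)² = (-3×0.0949)² = 0.0811;  (1·δz/z)² = (1×0.0357)² = 0.00127;  (−½·δy/y)² = (-0.5×0.0616)² = 0.000950
δQ/Q = √(0.0833) = 0.289

0.289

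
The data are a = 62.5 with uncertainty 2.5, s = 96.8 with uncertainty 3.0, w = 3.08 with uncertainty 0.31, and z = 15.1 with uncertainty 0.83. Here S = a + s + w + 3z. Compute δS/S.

0.0224

Absolute uncertainties add in quadrature for a linear combination:
  (δa)² = 6.25;  (δs)² = 9.00;  (δw)² = 0.0961;  (3·δz)² = 6.20
δS = √(21.5) = 4.64
S = 208, so δS/S = 4.64/208 = 0.0224.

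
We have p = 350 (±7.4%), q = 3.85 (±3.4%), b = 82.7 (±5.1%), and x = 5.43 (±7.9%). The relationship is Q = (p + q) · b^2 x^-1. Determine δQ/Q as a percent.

14.8%

Let u = p + q = 354. δu = √(δp² + δq²) = √(671 + 0.0171) = 25.9, so δu/u = 0.0732.
Q is then a monomial in u, b, x:
δQ/Q = √((δu/u)² + (2·δb/b)² + (-1·δx/x)²) = √(0.00536 + 0.0104 + 0.00624) = 0.148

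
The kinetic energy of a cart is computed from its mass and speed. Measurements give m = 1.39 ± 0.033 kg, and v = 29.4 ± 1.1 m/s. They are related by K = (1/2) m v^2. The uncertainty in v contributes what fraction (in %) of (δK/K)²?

90.9%

(δK/K)² = (1·δm/m)² + (2·δv/v)²
  m term: (1×0.0237)² = 0.000564
  v term: (2×0.0374)² = 0.00560
Total = 0.00616. Share from v = 0.00560/0.00616 = 0.909.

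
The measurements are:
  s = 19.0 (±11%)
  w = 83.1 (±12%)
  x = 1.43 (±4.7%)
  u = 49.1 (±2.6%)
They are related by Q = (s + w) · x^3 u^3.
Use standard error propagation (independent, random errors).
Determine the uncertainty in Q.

6.7e+06

Let h = s + w = 102. δh = √(δs² + δw²) = √(4.37 + 99.4) = 10.2, so δh/h = 0.0998.
Q is then a monomial in h, x, u:
δQ/Q = √((δh/h)² + (3·δx/x)² + (3·δu/u)²) = √(0.00996 + 0.0199 + 0.00608) = 0.190
Q = 3.53e+07, so δQ = 0.190 × 3.53e+07 = 6.7e+06.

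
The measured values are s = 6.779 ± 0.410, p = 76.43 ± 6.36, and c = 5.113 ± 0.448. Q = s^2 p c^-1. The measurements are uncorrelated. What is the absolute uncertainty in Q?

Since Q is a product/quotient, work with relative uncertainties:
  (2·δs/s)² = (2×0.0605)² = 0.0146;  (1·δp/p)² = (1×0.0832)² = 0.00692;  (-1·δc/c)² = (-1×0.0876)² = 0.00768
δQ/Q = √(0.0292) = 0.171
Q = 686.9, so δQ = 0.171 × 686.9 = 117.

117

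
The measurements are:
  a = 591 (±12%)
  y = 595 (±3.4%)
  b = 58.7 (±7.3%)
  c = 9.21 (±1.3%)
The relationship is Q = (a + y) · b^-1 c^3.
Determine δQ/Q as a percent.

Let u = a + y = 1190. δu = √(δa² + δy²) = √(5030 + 409) = 73.7, so δu/u = 0.0622.
Q is then a monomial in u, b, c:
δQ/Q = √((δu/u)² + (-1·δb/b)² + (3·δc/c)²) = √(0.00387 + 0.00533 + 0.00152) = 0.104

10.4%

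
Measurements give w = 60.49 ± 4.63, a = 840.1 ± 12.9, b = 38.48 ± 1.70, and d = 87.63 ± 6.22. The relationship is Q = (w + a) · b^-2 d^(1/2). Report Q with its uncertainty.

Let u = w + a = 900.6. δu = √(δw² + δa²) = √(21.4 + 166) = 13.7, so δu/u = 0.0152.
Q is then a monomial in u, b, d:
δQ/Q = √((δu/u)² + (-2·δb/b)² + (½·δd/d)²) = √(0.000232 + 0.00781 + 0.00126) = 0.0964
Q = 5.694, so δQ = 0.0964 × 5.694 = 0.549.

5.694 ± 0.549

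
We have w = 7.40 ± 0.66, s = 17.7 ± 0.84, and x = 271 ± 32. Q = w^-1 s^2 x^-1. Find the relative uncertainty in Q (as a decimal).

Each factor contributes (exponent × relative error)² to (δQ/Q)²:
  (-1·δw/w)² = (-1×0.0892)² = 0.00795;  (2·δs/s)² = (2×0.0475)² = 0.00901;  (-1·δx/x)² = (-1×0.118)² = 0.0139
δQ/Q = √(0.0309) = 0.176

0.176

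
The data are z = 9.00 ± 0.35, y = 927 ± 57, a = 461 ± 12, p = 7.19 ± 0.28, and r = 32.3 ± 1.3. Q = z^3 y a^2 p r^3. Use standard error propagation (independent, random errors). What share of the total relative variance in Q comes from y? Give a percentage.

10.4%

(δQ/Q)² = (3·δz/z)² + (1·δy/y)² + (2·δa/a)² + (1·δp/p)² + (3·δr/r)²
  z term: (3×0.0389)² = 0.0136
  y term: (1×0.0615)² = 0.00378
  a term: (2×0.0260)² = 0.00271
  p term: (1×0.0389)² = 0.00152
  r term: (3×0.0402)² = 0.0146
Total = 0.0362. Share from y = 0.00378/0.0362 = 0.104.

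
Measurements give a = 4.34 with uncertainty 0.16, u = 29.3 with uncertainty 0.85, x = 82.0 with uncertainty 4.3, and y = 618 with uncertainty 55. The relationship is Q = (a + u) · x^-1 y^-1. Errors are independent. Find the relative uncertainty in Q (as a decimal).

Let w = a + u = 33.6. δw = √(δa² + δu²) = √(0.0256 + 0.722) = 0.865, so δw/w = 0.0257.
Q is then a monomial in w, x, y:
δQ/Q = √((δw/w)² + (-1·δx/x)² + (-1·δy/y)²) = √(0.000661 + 0.00275 + 0.00792) = 0.106

0.106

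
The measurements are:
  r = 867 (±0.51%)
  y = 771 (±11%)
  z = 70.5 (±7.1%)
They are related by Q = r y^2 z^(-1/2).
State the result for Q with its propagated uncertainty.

(6.14 ± 1.37) × 10^7

Q is a product of powers, so relative uncertainties combine in quadrature:
  (1·δr/r)² = (1×0.00510)² = 2.6e-05;  (2·δy/y)² = (2×0.110)² = 0.0484;  (−½·δz/z)² = (-0.5×0.0710)² = 0.00126
δQ/Q = √(0.0497) = 0.223
Q = 6.14e+07, so δQ = 0.223 × 6.14e+07 = 1.37e+07.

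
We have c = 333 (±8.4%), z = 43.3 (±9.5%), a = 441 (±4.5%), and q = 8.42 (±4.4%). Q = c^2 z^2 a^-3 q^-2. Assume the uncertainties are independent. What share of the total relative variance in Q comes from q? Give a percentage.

(δQ/Q)² = (2·δc/c)² + (2·δz/z)² + (-3·δa/a)² + (-2·δq/q)²
  c term: (2×0.0840)² = 0.0282
  z term: (2×0.0950)² = 0.0361
  a term: (-3×0.0450)² = 0.0182
  q term: (-2×0.0440)² = 0.00774
Total = 0.0903. Share from q = 0.00774/0.0903 = 0.0858.

8.58%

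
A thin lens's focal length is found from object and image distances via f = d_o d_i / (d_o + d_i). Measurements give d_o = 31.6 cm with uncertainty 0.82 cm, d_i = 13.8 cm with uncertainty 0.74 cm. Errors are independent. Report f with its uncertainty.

∂f/∂d_o = (d_i/(d_o+d_i))² = 0.0924;  ∂f/∂d_i = (d_o/(d_o+d_i))² = 0.484
δf = √((∂f/∂d_o · δd_o)² + (∂f/∂d_i · δd_i)²) = √(0.00574 + 0.129) = 0.366 cm
f = 9.61 cm.

9.61 ± 0.366 cm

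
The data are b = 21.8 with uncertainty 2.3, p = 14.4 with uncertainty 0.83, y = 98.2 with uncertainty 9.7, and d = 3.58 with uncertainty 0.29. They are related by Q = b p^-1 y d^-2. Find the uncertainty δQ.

For a monomial Q ∝ b, p^-1, y, d^-2, fractional errors add in quadrature:
  (1·δb/b)² = (1×0.106)² = 0.0111;  (-1·δp/p)² = (-1×0.0576)² = 0.00332;  (1·δy/y)² = (1×0.0988)² = 0.00976;  (-2·δd/d)² = (-2×0.0810)² = 0.0262
δQ/Q = √(0.0505) = 0.225
Q = 11.6, so δQ = 0.225 × 11.6 = 2.61.

2.61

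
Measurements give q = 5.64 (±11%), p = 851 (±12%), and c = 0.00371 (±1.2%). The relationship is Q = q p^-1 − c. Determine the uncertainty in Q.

Let w = q·p^-1 = 0.00663. δw/w = √((1·δq/q)² + (-1·δp/p)²) = √(0.0121 + 0.0144) = 0.163, so δw = 0.00108.
Q = w − c: δQ = √(δw² + δc²) = √(1.16e-06 + 1.98e-09) = 0.00108

0.00108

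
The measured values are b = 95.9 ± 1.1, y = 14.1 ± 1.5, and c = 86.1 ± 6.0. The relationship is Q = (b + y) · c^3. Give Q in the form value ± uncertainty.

(7.02 ± 1.47) × 10^7

Let u = b + y = 110. δu = √(δb² + δy²) = √(1.21 + 2.25) = 1.86, so δu/u = 0.0169.
Q is then a monomial in u, c:
δQ/Q = √((δu/u)² + (3·δc/c)²) = √(0.000286 + 0.0437) = 0.210
Q = 7.02e+07, so δQ = 0.210 × 7.02e+07 = 1.47e+07.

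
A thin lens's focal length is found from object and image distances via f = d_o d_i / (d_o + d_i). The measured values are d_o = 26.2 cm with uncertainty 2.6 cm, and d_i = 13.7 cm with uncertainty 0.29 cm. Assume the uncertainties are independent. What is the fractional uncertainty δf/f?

0.0368

∂f/∂d_o = (d_i/(d_o+d_i))² = 0.118;  ∂f/∂d_i = (d_o/(d_o+d_i))² = 0.431
δf = √((∂f/∂d_o · δd_o)² + (∂f/∂d_i · δd_i)²) = √(0.0940 + 0.0156) = 0.331 cm
f = 9.00 cm, so δf/f = 0.331/9.00 = 0.0368.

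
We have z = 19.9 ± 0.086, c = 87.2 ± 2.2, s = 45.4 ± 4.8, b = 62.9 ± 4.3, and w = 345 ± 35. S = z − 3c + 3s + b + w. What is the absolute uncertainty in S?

38.7

Absolute uncertainties add in quadrature for a linear combination:
  (δz)² = 0.00740;  (3·δc)² = 43.6;  (3·δs)² = 207;  (δb)² = 18.5;  (δw)² = 1220
δS = √(1490) = 38.7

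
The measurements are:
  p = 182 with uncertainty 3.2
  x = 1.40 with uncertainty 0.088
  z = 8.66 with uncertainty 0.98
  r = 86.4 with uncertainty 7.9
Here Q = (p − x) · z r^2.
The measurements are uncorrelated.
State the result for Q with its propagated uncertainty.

(1.17 ± 0.252) × 10^7

Let u = p − x = 181. δu = √(δp² + δx²) = √(10.2 + 0.00774) = 3.20, so δu/u = 0.0177.
Q is then a monomial in u, z, r:
δQ/Q = √((δu/u)² + (1·δz/z)² + (2·δr/r)²) = √(0.000314 + 0.0128 + 0.0334) = 0.216
Q = 1.17e+07, so δQ = 0.216 × 1.17e+07 = 2.52e+06.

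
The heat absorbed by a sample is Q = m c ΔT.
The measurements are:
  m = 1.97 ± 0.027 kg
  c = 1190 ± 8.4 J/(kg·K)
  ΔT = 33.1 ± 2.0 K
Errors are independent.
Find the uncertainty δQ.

4840 J

Since Q is a product/quotient, work with relative uncertainties:
  (1·δm/m)² = (1×0.0137)² = 0.000188;  (1·δc/c)² = (1×0.00706)² = 4.98e-05;  (1·δΔT/ΔT)² = (1×0.0604)² = 0.00365
δQ/Q = √(0.00389) = 0.0624
Q = 77600 J, so δQ = 0.0624 × 77600 = 4840 J.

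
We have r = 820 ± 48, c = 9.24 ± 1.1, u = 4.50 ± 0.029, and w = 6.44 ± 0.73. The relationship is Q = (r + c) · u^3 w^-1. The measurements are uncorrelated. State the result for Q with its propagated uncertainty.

11700 ± 1510

Let h = r + c = 829. δh = √(δr² + δc²) = √(2300 + 1.21) = 48.0, so δh/h = 0.0579.
Q is then a monomial in h, u, w:
δQ/Q = √((δh/h)² + (3·δu/u)² + (-1·δw/w)²) = √(0.00335 + 0.000374 + 0.0128) = 0.129
Q = 11700, so δQ = 0.129 × 11700 = 1510.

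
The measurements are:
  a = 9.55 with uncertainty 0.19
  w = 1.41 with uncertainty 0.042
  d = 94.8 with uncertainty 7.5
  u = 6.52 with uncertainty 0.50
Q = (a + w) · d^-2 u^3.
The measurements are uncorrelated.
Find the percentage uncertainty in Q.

Let h = a + w = 11.0. δh = √(δa² + δw²) = √(0.0361 + 0.00176) = 0.195, so δh/h = 0.0178.
Q is then a monomial in h, d, u:
δQ/Q = √((δh/h)² + (-2·δd/d)² + (3·δu/u)²) = √(0.000315 + 0.0250 + 0.0529) = 0.280

28.0%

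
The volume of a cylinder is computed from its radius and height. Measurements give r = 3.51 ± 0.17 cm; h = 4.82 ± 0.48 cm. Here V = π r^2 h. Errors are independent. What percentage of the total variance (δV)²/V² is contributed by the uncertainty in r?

48.6%

(δV/V)² = (2·δr/r)² + (1·δh/h)²
  r term: (2×0.0484)² = 0.00938
  h term: (1×0.0996)² = 0.00992
Total = 0.0193. Share from r = 0.00938/0.0193 = 0.486.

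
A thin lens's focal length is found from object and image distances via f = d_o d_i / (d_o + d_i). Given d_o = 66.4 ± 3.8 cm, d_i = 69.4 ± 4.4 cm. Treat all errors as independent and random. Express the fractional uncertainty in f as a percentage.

4.26%

∂f/∂d_o = (d_i/(d_o+d_i))² = 0.261;  ∂f/∂d_i = (d_o/(d_o+d_i))² = 0.239
δf = √((∂f/∂d_o · δd_o)² + (∂f/∂d_i · δd_i)²) = √(0.985 + 1.11) = 1.45 cm
f = 33.9 cm, so δf/f = 1.45/33.9 = 0.0426.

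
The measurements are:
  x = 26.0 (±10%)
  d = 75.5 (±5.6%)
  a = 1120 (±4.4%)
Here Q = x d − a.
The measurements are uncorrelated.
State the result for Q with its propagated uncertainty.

843 ± 230

Let p = x·d = 1960. δp/p = √((1·δx/x)² + (1·δd/d)²) = √(0.0100 + 0.00314) = 0.115, so δp = 225.
Q = p − a: δQ = √(δp² + δa²) = √(50600 + 2430) = 230
Q = 843.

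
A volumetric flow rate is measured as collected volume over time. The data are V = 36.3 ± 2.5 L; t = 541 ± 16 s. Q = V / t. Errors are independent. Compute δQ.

0.00503 L/s

Products/powers → add relative errors in quadrature, weighted by exponent:
  (1·δV/V)² = (1×0.0689)² = 0.00474;  (-1·δt/t)² = (-1×0.0296)² = 0.000875
δQ/Q = √(0.00562) = 0.0750
Q = 0.0671 L/s, so δQ = 0.0750 × 0.0671 = 0.00503 L/s.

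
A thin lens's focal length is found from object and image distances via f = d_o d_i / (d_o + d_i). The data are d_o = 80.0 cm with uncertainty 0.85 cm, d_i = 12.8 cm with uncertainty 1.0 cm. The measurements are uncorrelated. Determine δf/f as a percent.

6.74%

∂f/∂d_o = (d_i/(d_o+d_i))² = 0.0190;  ∂f/∂d_i = (d_o/(d_o+d_i))² = 0.743
δf = √((∂f/∂d_o · δd_o)² + (∂f/∂d_i · δd_i)²) = √(0.000262 + 0.552) = 0.743 cm
f = 11.0 cm, so δf/f = 0.743/11.0 = 0.0674.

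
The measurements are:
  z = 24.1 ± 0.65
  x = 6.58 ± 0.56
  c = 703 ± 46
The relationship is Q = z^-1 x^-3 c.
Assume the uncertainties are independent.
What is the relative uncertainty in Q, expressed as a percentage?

26.5%

Since Q is a product/quotient, work with relative uncertainties:
  (-1·δz/z)² = (-1×0.0270)² = 0.000727;  (-3·δx/x)² = (-3×0.0851)² = 0.0652;  (1·δc/c)² = (1×0.0654)² = 0.00428
δQ/Q = √(0.0702) = 0.265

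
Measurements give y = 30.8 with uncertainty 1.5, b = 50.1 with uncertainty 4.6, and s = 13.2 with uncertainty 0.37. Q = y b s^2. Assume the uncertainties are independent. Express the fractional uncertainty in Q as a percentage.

11.8%

Products/powers → add relative errors in quadrature, weighted by exponent:
  (1·δy/y)² = (1×0.0487)² = 0.00237;  (1·δb/b)² = (1×0.0918)² = 0.00843;  (2·δs/s)² = (2×0.0280)² = 0.00314
δQ/Q = √(0.0139) = 0.118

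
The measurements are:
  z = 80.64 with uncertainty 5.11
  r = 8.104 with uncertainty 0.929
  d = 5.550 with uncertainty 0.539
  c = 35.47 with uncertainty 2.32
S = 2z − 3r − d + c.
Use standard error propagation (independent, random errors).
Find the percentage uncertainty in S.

Absolute uncertainties add in quadrature for a linear combination:
  (2·δz)² = 104;  (3·δr)² = 7.77;  (δd)² = 0.291;  (δc)² = 5.38
δS = √(118) = 10.9
S = 166.9, so δS/S = 10.9/166.9 = 0.0651.

6.51%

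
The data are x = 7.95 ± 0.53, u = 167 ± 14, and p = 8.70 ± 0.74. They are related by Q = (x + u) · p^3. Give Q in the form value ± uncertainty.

Let w = x + u = 175. δw = √(δx² + δu²) = √(0.281 + 196) = 14.0, so δw/w = 0.0801.
Q is then a monomial in w, p:
δQ/Q = √((δw/w)² + (3·δp/p)²) = √(0.00641 + 0.0651) = 0.267
Q = 1.15e+05, so δQ = 0.267 × 1.15e+05 = 30800.

(1.15 ± 0.308) × 10^5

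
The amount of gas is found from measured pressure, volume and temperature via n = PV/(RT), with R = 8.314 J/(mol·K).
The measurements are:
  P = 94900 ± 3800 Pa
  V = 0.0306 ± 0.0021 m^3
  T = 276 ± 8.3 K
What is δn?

For a monomial n ∝ P, V, T^-1, fractional errors add in quadrature:
  (1·δP/P)² = (1×0.0400)² = 0.00160;  (1·δV/V)² = (1×0.0686)² = 0.00471;  (-1·δT/T)² = (-1×0.0301)² = 0.000904
δn/n = √(0.00722) = 0.0850
n = 1.27 mol, so δn = 0.0850 × 1.27 = 0.108 mol.

0.108 mol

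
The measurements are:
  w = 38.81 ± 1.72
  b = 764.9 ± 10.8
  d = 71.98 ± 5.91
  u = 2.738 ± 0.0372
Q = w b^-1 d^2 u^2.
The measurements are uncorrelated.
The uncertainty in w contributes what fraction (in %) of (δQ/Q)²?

6.58%

(δQ/Q)² = (1·δw/w)² + (-1·δb/b)² + (2·δd/d)² + (2·δu/u)²
  w term: (1×0.0443)² = 0.00196
  b term: (-1×0.0141)² = 0.000199
  d term: (2×0.0821)² = 0.0270
  u term: (2×0.0136)² = 0.000738
Total = 0.0299. Share from w = 0.00196/0.0299 = 0.0658.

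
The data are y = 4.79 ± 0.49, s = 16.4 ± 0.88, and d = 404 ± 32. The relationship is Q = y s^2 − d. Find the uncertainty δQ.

Let p = y·s^2 = 1290. δp/p = √((1·δy/y)² + (2·δs/s)²) = √(0.0105 + 0.0115) = 0.148, so δp = 191.
Q = p − d: δQ = √(δp² + δd²) = √(36500 + 1020) = 194

194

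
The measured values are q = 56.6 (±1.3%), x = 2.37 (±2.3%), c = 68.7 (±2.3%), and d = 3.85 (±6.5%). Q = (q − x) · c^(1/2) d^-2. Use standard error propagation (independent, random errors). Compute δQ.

Let u = q − x = 54.2. δu = √(δq² + δx²) = √(0.541 + 0.00297) = 0.738, so δu/u = 0.0136.
Q is then a monomial in u, c, d:
δQ/Q = √((δu/u)² + (½·δc/c)² + (-2·δd/d)²) = √(0.000185 + 0.000132 + 0.0169) = 0.131
Q = 30.3, so δQ = 0.131 × 30.3 = 3.98.

3.98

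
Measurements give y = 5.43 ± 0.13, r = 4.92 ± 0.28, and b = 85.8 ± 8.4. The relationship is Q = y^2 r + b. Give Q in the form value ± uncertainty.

Let p = y^2·r = 145. δp/p = √((2·δy/y)² + (1·δr/r)²) = √(0.00229 + 0.00324) = 0.0744, so δp = 10.8.
Q = p + b: δQ = √(δp² + δb²) = √(116 + 70.6) = 13.7
Q = 231.

231 ± 13.7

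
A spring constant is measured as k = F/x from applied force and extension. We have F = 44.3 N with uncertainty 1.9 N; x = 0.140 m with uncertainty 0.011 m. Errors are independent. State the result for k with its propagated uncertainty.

Since k is a product/quotient, work with relative uncertainties:
  (1·δF/F)² = (1×0.0429)² = 0.00184;  (-1·δx/x)² = (-1×0.0786)² = 0.00617
δk/k = √(0.00801) = 0.0895
k = 316 N/m, so δk = 0.0895 × 316 = 28.3 N/m.

316 ± 28.3 N/m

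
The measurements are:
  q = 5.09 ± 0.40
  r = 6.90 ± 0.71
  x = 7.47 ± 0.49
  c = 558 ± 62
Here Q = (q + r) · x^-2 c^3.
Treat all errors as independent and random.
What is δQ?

Let u = q + r = 12.0. δu = √(δq² + δr²) = √(0.160 + 0.504) = 0.815, so δu/u = 0.0680.
Q is then a monomial in u, x, c:
δQ/Q = √((δu/u)² + (-2·δx/x)² + (3·δc/c)²) = √(0.00462 + 0.0172 + 0.111) = 0.365
Q = 3.73e+07, so δQ = 0.365 × 3.73e+07 = 1.36e+07.

1.36e+07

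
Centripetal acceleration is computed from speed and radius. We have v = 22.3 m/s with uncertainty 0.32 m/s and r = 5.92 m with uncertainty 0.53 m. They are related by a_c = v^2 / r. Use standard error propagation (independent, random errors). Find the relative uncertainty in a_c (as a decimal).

Products/powers → add relative errors in quadrature, weighted by exponent:
  (2·δv/v)² = (2×0.0143)² = 0.000824;  (-1·δr/r)² = (-1×0.0895)² = 0.00802
δa_c/a_c = √(0.00884) = 0.0940

0.0940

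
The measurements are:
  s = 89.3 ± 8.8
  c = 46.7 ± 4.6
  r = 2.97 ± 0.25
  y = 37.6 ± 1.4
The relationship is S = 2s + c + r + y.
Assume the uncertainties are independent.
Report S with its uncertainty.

Absolute uncertainties add in quadrature for a linear combination:
  (2·δs)² = 310;  (δc)² = 21.2;  (δr)² = 0.0625;  (δy)² = 1.96
δS = √(333) = 18.2
S = 266.

266 ± 18.2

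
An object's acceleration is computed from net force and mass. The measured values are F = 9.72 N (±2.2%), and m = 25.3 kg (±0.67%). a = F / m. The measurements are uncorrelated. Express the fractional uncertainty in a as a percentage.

2.30%

Each factor contributes (exponent × relative error)² to (δa/a)²:
  (1·δF/F)² = (1×0.0220)² = 0.000484;  (-1·δm/m)² = (-1×0.00670)² = 4.49e-05
δa/a = √(0.000529) = 0.0230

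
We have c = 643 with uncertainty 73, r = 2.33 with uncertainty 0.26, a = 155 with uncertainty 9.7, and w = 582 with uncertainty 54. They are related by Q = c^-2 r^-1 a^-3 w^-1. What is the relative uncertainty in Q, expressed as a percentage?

32.8%

Relative error in a monomial: (δQ/Q)² = Σ (nᵢ · δxᵢ/xᵢ)².
  (-2·δc/c)² = (-2×0.114)² = 0.0516;  (-1·δr/r)² = (-1×0.112)² = 0.0125;  (-3·δa/a)² = (-3×0.0626)² = 0.0352;  (-1·δw/w)² = (-1×0.0928)² = 0.00861
δQ/Q = √(0.108) = 0.328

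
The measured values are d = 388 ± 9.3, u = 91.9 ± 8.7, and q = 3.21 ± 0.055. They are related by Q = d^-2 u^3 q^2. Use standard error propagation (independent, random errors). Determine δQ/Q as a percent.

For a monomial Q ∝ d^-2, u^3, q^2, fractional errors add in quadrature:
  (-2·δd/d)² = (-2×0.0240)² = 0.00230;  (3·δu/u)² = (3×0.0947)² = 0.0807;  (2·δq/q)² = (2×0.0171)² = 0.00117
δQ/Q = √(0.0841) = 0.290

29.0%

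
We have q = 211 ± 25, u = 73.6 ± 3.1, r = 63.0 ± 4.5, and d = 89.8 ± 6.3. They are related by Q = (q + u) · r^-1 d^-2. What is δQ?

Let w = q + u = 285. δw = √(δq² + δu²) = √(625 + 9.61) = 25.2, so δw/w = 0.0885.
Q is then a monomial in w, r, d:
δQ/Q = √((δw/w)² + (-1·δr/r)² + (-2·δd/d)²) = √(0.00783 + 0.00510 + 0.0197) = 0.181
Q = 0.000560, so δQ = 0.181 × 0.000560 = 0.000101.

0.000101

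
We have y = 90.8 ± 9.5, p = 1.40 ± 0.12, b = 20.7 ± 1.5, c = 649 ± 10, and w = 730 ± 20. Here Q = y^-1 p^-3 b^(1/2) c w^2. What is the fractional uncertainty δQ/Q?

0.286

Since Q is a product/quotient, work with relative uncertainties:
  (-1·δy/y)² = (-1×0.105)² = 0.0109;  (-3·δp/p)² = (-3×0.0857)² = 0.0661;  (½·δb/b)² = (0.5×0.0725)² = 0.00131;  (1·δc/c)² = (1×0.0154)² = 0.000237;  (2·δw/w)² = (2×0.0274)² = 0.00300
δQ/Q = √(0.0816) = 0.286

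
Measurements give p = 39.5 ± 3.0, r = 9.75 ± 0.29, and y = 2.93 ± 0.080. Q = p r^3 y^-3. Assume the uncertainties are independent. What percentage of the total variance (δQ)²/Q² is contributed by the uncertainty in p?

28.2%

(δQ/Q)² = (1·δp/p)² + (3·δr/r)² + (-3·δy/y)²
  p term: (1×0.0759)² = 0.00577
  r term: (3×0.0297)² = 0.00796
  y term: (-3×0.0273)² = 0.00671
Total = 0.0204. Share from p = 0.00577/0.0204 = 0.282.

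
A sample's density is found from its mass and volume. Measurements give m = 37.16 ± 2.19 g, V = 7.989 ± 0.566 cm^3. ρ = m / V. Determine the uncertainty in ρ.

Products/powers → add relative errors in quadrature, weighted by exponent:
  (1·δm/m)² = (1×0.0589)² = 0.00347;  (-1·δV/V)² = (-1×0.0708)² = 0.00502
δρ/ρ = √(0.00849) = 0.0922
ρ = 4.651 g/cm^3, so δρ = 0.0922 × 4.651 = 0.429 g/cm^3.

0.429 g/cm^3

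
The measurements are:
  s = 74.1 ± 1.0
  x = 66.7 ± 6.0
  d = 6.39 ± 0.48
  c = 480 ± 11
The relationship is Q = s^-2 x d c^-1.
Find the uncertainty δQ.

Q is a product of powers, so relative uncertainties combine in quadrature:
  (-2·δs/s)² = (-2×0.0135)² = 0.000728;  (1·δx/x)² = (1×0.0900)² = 0.00809;  (1·δd/d)² = (1×0.0751)² = 0.00564;  (-1·δc/c)² = (-1×0.0229)² = 0.000525
δQ/Q = √(0.0150) = 0.122
Q = 0.000162, so δQ = 0.122 × 0.000162 = 1.98e-05.

1.98e-05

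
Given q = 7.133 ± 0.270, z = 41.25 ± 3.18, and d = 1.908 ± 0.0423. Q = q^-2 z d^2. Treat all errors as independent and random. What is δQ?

For a monomial Q ∝ q^-2, z, d^2, fractional errors add in quadrature:
  (-2·δq/q)² = (-2×0.0379)² = 0.00573;  (1·δz/z)² = (1×0.0771)² = 0.00594;  (2·δd/d)² = (2×0.0222)² = 0.00197
δQ/Q = √(0.0136) = 0.117
Q = 2.951, so δQ = 0.117 × 2.951 = 0.345.

0.345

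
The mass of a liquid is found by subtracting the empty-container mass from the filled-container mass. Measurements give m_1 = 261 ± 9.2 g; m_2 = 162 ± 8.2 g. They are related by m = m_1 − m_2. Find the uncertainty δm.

For a sum/difference, combine absolute errors in quadrature:
  (δm_1)² = 84.6;  (δm_2)² = 67.2
δm = √(152) = 12.3 g

12.3 g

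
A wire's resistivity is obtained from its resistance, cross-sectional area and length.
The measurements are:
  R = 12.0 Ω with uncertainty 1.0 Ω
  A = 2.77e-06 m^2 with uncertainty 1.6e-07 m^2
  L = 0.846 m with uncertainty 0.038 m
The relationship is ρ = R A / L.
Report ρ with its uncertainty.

(3.93 ± 0.436) × 10^-5 Ω·m

Each factor contributes (exponent × relative error)² to (δρ/ρ)²:
  (1·δR/R)² = (1×0.0833)² = 0.00694;  (1·δA/A)² = (1×0.0578)² = 0.00334;  (-1·δL/L)² = (-1×0.0449)² = 0.00202
δρ/ρ = √(0.0123) = 0.111
ρ = 3.93e-05 Ω·m, so δρ = 0.111 × 3.93e-05 = 4.36e-06 Ω·m.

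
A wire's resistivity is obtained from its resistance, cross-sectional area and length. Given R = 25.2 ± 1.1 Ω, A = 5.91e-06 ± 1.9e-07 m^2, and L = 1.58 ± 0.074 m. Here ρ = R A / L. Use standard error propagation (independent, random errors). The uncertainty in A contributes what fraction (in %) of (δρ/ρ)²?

20.1%

(δρ/ρ)² = (1·δR/R)² + (1·δA/A)² + (-1·δL/L)²
  R term: (1×0.0437)² = 0.00191
  A term: (1×0.0321)² = 0.00103
  L term: (-1×0.0468)² = 0.00219
Total = 0.00513. Share from A = 0.00103/0.00513 = 0.201.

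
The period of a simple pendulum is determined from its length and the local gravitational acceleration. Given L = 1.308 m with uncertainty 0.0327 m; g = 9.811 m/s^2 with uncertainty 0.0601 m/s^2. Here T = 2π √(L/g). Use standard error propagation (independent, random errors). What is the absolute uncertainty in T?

Since T is a product/quotient, work with relative uncertainties:
  (½·δL/L)² = (0.5×0.0250)² = 0.000156;  (−½·δg/g)² = (-0.5×0.00613)² = 9.38e-06
δT/T = √(0.000166) = 0.0129
T = 2.294 s, so δT = 0.0129 × 2.294 = 0.0295 s.

0.0295 s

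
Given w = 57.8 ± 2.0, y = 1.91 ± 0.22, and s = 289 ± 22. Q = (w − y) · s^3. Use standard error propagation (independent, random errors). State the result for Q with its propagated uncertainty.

Let u = w − y = 55.9. δu = √(δw² + δy²) = √(4.00 + 0.0484) = 2.01, so δu/u = 0.0360.
Q is then a monomial in u, s:
δQ/Q = √((δu/u)² + (3·δs/s)²) = √(0.00130 + 0.0522) = 0.231
Q = 1.35e+09, so δQ = 0.231 × 1.35e+09 = 3.12e+08.

(1.35 ± 0.312) × 10^9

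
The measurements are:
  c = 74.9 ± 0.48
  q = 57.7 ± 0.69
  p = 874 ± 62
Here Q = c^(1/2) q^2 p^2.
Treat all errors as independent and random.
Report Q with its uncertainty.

(2.20 ± 0.317) × 10^10

Q is a product of powers, so relative uncertainties combine in quadrature:
  (½·δc/c)² = (0.5×0.00641)² = 1.03e-05;  (2·δq/q)² = (2×0.0120)² = 0.000572;  (2·δp/p)² = (2×0.0709)² = 0.0201
δQ/Q = √(0.0207) = 0.144
Q = 2.2e+10, so δQ = 0.144 × 2.2e+10 = 3.17e+09.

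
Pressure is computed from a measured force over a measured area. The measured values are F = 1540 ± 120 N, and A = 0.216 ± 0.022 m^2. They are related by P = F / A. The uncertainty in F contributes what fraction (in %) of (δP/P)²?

36.9%

(δP/P)² = (1·δF/F)² + (-1·δA/A)²
  F term: (1×0.0779)² = 0.00607
  A term: (-1×0.102)² = 0.0104
Total = 0.0164. Share from F = 0.00607/0.0164 = 0.369.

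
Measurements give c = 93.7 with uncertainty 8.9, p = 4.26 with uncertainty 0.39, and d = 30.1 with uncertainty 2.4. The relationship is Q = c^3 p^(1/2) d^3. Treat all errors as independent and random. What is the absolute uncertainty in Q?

1.74e+10

For a monomial Q ∝ c^3, p^(1/2), d^3, fractional errors add in quadrature:
  (3·δc/c)² = (3×0.0950)² = 0.0812;  (½·δp/p)² = (0.5×0.0915)² = 0.00210;  (3·δd/d)² = (3×0.0797)² = 0.0572
δQ/Q = √(0.141) = 0.375
Q = 4.63e+10, so δQ = 0.375 × 4.63e+10 = 1.74e+10.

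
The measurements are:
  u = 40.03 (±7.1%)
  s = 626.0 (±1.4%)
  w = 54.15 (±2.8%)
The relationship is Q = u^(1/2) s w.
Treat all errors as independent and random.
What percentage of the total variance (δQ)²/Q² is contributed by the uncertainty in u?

56.3%

(δQ/Q)² = (½·δu/u)² + (1·δs/s)² + (1·δw/w)²
  u term: (0.5×0.0710)² = 0.00126
  s term: (1×0.0140)² = 0.000196
  w term: (1×0.0280)² = 0.000784
Total = 0.00224. Share from u = 0.00126/0.00224 = 0.563.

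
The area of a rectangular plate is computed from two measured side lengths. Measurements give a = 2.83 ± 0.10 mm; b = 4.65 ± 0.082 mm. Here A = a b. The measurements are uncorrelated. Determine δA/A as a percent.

Relative error in a monomial: (δA/A)² = Σ (nᵢ · δxᵢ/xᵢ)².
  (1·δa/a)² = (1×0.0353)² = 0.00125;  (1·δb/b)² = (1×0.0176)² = 0.000311
δA/A = √(0.00156) = 0.0395

3.95%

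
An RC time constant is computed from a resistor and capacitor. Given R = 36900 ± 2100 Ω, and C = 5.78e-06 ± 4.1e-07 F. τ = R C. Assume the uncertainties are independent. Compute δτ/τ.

Each factor contributes (exponent × relative error)² to (δτ/τ)²:
  (1·δR/R)² = (1×0.0569)² = 0.00324;  (1·δC/C)² = (1×0.0709)² = 0.00503
δτ/τ = √(0.00827) = 0.0909

0.0909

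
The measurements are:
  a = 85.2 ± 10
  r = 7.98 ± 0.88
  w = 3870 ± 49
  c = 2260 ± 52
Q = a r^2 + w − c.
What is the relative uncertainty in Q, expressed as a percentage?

19.3%

Let p = a·r^2 = 5430. δp/p = √((1·δa/a)² + (2·δr/r)²) = √(0.0138 + 0.0486) = 0.250, so δp = 1360.
Q = p + w − c: δQ = √(δp² + δw² + δc²) = √(1.84e+06 + 2400 + 2700) = 1360
Q = 7040, so δQ/Q = 1360/7040 = 0.193.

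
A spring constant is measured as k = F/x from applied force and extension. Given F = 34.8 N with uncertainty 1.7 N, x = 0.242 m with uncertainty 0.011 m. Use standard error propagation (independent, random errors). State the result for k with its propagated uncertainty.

k is a product of powers, so relative uncertainties combine in quadrature:
  (1·δF/F)² = (1×0.0489)² = 0.00239;  (-1·δx/x)² = (-1×0.0455)² = 0.00207
δk/k = √(0.00445) = 0.0667
k = 144 N/m, so δk = 0.0667 × 144 = 9.60 N/m.

144 ± 9.60 N/m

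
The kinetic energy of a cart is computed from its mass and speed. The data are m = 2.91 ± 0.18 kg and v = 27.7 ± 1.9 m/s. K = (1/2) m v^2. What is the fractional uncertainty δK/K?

K is a product of powers, so relative uncertainties combine in quadrature:
  (1·δm/m)² = (1×0.0619)² = 0.00383;  (2·δv/v)² = (2×0.0686)² = 0.0188
δK/K = √(0.0226) = 0.150

0.150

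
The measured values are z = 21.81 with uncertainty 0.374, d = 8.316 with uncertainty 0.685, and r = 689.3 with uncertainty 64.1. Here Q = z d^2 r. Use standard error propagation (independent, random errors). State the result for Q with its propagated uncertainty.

Each factor contributes (exponent × relative error)² to (δQ/Q)²:
  (1·δz/z)² = (1×0.0171)² = 0.000294;  (2·δd/d)² = (2×0.0824)² = 0.0271;  (1·δr/r)² = (1×0.0930)² = 0.00865
δQ/Q = √(0.0361) = 0.190
Q = 1.04e+06, so δQ = 0.190 × 1.04e+06 = 1.97e+05.

(1.040 ± 0.197) × 10^6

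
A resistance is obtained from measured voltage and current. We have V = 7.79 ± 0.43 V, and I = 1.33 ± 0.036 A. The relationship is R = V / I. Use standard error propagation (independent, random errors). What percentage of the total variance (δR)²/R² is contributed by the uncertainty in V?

80.6%

(δR/R)² = (1·δV/V)² + (-1·δI/I)²
  V term: (1×0.0552)² = 0.00305
  I term: (-1×0.0271)² = 0.000733
Total = 0.00378. Share from V = 0.00305/0.00378 = 0.806.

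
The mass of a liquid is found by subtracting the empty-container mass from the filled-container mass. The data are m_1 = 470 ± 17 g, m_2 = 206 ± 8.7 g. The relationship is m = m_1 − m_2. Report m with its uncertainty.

264 ± 19.1 g

m is a linear combination, so absolute uncertainties add in quadrature:
  (δm_1)² = 289;  (δm_2)² = 75.7
δm = √(365) = 19.1 g
m = 264 g.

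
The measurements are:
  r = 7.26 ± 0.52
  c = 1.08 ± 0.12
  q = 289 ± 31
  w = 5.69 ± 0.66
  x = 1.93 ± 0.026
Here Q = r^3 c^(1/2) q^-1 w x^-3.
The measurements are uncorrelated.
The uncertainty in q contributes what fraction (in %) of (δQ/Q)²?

15.2%

(δQ/Q)² = (3·δr/r)² + (½·δc/c)² + (-1·δq/q)² + (1·δw/w)² + (-3·δx/x)²
  r term: (3×0.0716)² = 0.0462
  c term: (0.5×0.111)² = 0.00309
  q term: (-1×0.107)² = 0.0115
  w term: (1×0.116)² = 0.0135
  x term: (-3×0.0135)² = 0.00163
Total = 0.0759. Share from q = 0.0115/0.0759 = 0.152.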